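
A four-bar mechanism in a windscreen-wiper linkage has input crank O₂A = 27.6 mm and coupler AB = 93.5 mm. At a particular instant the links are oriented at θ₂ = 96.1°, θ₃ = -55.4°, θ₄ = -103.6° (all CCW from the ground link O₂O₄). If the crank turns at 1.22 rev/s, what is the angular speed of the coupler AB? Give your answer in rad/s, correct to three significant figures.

1.02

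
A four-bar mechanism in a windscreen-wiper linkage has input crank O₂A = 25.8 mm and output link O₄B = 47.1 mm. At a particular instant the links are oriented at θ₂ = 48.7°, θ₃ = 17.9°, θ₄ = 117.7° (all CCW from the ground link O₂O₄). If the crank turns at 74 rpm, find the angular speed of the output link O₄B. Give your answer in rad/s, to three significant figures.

ω₂ = 7.749 rad/s (from 74 rpm).
Differentiating the loop-closure r₂e^{iθ₂}+r₃e^{iθ₃}=r₁+r₄e^{iθ₄} gives r₂ω₂e^{iθ₂}+r₃ω₃e^{iθ₃}=r₄ω₄e^{iθ₄}.
Eliminating the other unknown: ω₄ = r₂ω₂ sin(θ₂−θ₃) / [r₄ sin(θ₄−θ₃)].
Numerator sine = +0.51204; denominator sine = +0.98541.
Result = 0.0258·7.749·(+0.51204) / (0.0471·(+0.98541)) = +2.2057 rad/s; magnitude 2.2057 rad/s.

2.21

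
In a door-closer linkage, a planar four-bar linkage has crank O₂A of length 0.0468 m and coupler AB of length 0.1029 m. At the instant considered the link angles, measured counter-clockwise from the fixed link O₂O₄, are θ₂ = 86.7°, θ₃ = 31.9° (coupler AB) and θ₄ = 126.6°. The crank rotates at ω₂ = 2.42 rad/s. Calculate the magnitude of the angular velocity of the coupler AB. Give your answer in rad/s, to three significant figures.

ω₂ = 2.42 rad/s
Differentiating the loop-closure r₂e^{iθ₂}+r₃e^{iθ₃}=r₁+r₄e^{iθ₄} gives r₂ω₂e^{iθ₂}+r₃ω₃e^{iθ₃}=r₄ω₄e^{iθ₄}.
Eliminating the other unknown: ω₃ = r₂ω₂ sin(θ₄−θ₂) / [r₃ sin(θ₃−θ₄)].
Numerator sine = +0.64145; denominator sine = -0.99664.
Result = 0.0468·2.42·(+0.64145) / (0.1029·(-0.99664)) = -0.70839 rad/s; magnitude 0.70839 rad/s.

0.708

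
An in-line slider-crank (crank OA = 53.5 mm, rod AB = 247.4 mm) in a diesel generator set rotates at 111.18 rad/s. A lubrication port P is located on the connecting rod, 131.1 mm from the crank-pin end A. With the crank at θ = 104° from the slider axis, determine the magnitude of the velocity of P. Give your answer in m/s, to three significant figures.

5.65

ω = 111.2 rad/s.  Crank-pin speed |V_A| = rω = 5.9481 m/s, perpendicular to OA.
Rod angle: sinφ = −(r/L) sinθ ⇒ φ = -12.112°; ω_rod = −rω cosθ/√(L²−r²sin²θ) = +5.9489 rad/s.
V_P = V_A + ω_rod × AP, with AP = 0.1311 m along the rod.
Components: V_Px = −rω sinθ − a·ω_rod·sinφ = -5.6078 m/s;  V_Py = rω cosθ + a·ω_rod·cosφ = -0.67645 m/s.
|V_P| = √(V_Px² + V_Py²) = 5.6485 m/s.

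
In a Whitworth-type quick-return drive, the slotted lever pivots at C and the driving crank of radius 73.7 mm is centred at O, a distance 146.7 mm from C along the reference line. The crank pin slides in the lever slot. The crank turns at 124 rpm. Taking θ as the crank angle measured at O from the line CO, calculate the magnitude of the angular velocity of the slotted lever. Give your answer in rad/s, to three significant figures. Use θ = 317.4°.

ω = 12.99 rad/s (from 124 rpm).
Crank pin A relative to C: A = (d + r cosθ, r sinθ); lever angle φ = atan2(r sinθ, d + r cosθ).
Differentiating tanφ: φ̇ = rω(d cosθ + r)/(d² + r² + 2dr cosθ).
d² + r² + 2dr cosθ = |CA|² = 0.0428696 m²;  d cosθ + r = +0.18169 m.
|ω_lever| = |0.0737·12.99·+0.18169| / 0.0428696 = 4.0559 rad/s.

4.06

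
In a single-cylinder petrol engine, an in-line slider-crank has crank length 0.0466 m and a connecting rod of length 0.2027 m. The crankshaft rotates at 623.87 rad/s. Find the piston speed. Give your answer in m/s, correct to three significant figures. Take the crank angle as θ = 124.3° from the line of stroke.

ω = 623.9 rad/s
For an in-line slider-crank, x = r cosθ + √(L² − r² sin²θ), so v = −rω sinθ·[1 + r cosθ/√(L² − r² sin²θ)].
With r = 0.0466 m, L = 0.2027 m, θ = 124.3°: √(L² − r² sin²θ) = 0.19901 m.
v = −0.0466·623.9·0.82610·[1 + 0.0466·-0.56353/0.19901] = -20.848 m/s.
|v| = 20.848 m/s.

20.8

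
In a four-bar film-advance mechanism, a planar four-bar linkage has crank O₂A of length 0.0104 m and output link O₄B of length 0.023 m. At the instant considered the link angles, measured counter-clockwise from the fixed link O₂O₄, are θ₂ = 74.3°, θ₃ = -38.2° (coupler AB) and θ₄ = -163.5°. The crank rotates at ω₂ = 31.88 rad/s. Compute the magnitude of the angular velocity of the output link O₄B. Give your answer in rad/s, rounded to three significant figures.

16.3

ω₂ = 31.88 rad/s
Differentiating the loop-closure r₂e^{iθ₂}+r₃e^{iθ₃}=r₁+r₄e^{iθ₄} gives r₂ω₂e^{iθ₂}+r₃ω₃e^{iθ₃}=r₄ω₄e^{iθ₄}.
Eliminating the other unknown: ω₄ = r₂ω₂ sin(θ₂−θ₃) / [r₄ sin(θ₄−θ₃)].
Numerator sine = +0.92388; denominator sine = -0.81614.
Result = 0.0104·31.88·(+0.92388) / (0.023·(-0.81614)) = -16.318 rad/s; magnitude 16.318 rad/s.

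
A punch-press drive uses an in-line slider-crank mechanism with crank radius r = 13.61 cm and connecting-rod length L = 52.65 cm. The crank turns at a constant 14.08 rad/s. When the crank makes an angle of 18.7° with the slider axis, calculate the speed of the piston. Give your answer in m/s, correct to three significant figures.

0.765

ω = 14.08 rad/s
For an in-line slider-crank, x = r cosθ + √(L² − r² sin²θ), so v = −rω sinθ·[1 + r cosθ/√(L² − r² sin²θ)].
With r = 0.1361 m, L = 0.5265 m, θ = 18.7°: √(L² − r² sin²θ) = 0.52469 m.
v = −0.1361·14.08·0.32061·[1 + 0.1361·0.94721/0.52469] = -0.76534 m/s.
|v| = 0.76534 m/s.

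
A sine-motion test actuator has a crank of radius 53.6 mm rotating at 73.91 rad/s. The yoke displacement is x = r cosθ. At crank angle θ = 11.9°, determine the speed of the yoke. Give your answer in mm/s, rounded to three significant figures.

ω = 73.91 rad/s
x = r cosθ ⇒ ẋ = −rω sinθ.
|v| = rω|sinθ| = 0.0536·73.91·|sin 11.9°| = 0.81689 m/s = 816.89 mm/s.

817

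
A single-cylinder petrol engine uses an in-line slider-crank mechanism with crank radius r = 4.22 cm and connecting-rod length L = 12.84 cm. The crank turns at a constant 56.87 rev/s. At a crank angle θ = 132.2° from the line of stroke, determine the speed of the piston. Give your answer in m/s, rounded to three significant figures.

8.63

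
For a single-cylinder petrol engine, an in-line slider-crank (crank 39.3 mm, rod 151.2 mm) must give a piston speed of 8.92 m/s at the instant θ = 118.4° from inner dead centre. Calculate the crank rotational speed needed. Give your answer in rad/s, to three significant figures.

For an in-line slider-crank, |v_piston| = rω|sinθ|·[1 + r cosθ/√(L² − r² sin²θ)].
With r = 0.0393 m, L = 0.1512 m, θ = 118.4°: the bracketed kinematic factor |dx/dθ| = 0.03018 m.
ω = v/|dx/dθ| = 8.92/0.03018 = 295.56 rad/s.

296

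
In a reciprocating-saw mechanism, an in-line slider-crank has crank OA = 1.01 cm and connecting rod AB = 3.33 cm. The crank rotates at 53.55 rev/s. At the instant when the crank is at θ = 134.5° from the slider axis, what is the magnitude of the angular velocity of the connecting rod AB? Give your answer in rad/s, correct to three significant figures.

ω = 336.5 rad/s (converted from 53.55 rev/s).
The rod makes angle φ with the slider axis where L sinφ = r sinθ; differentiating, L cosφ·φ̇ = r ω cosθ.
L cosφ = √(L² − r² sin²θ) = 0.032511 m.
|ω_rod| = r ω |cosθ| / √(L² − r² sin²θ) = 0.0101·336.5·0.70091/0.032511 = 73.263 rad/s.

73.3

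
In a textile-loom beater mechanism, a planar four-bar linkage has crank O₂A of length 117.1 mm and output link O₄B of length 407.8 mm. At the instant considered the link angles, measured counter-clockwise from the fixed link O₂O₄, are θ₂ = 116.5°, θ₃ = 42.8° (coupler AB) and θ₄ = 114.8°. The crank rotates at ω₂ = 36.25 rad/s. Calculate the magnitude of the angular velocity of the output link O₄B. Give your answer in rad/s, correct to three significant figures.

10.5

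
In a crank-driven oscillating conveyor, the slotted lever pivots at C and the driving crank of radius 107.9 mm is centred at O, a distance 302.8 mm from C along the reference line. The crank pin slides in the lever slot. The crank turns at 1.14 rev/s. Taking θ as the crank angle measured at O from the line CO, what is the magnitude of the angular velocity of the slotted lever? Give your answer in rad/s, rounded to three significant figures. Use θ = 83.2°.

ω = 7.163 rad/s (from 1.14 rev/s).
Crank pin A relative to C: A = (d + r cosθ, r sinθ); lever angle φ = atan2(r sinθ, d + r cosθ).
Differentiating tanφ: φ̇ = rω(d cosθ + r)/(d² + r² + 2dr cosθ).
d² + r² + 2dr cosθ = |CA|² = 0.111067 m²;  d cosθ + r = +0.14375 m.
|ω_lever| = |0.1079·7.163·+0.14375| / 0.111067 = 1.0003 rad/s.

1.00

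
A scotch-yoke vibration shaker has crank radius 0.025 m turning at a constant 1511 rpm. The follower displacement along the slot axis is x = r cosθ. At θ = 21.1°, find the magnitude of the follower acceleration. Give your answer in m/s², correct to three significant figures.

584

ω = 158.2 rad/s (from 1511 rpm).
x = r cosθ ⇒ ẍ = −rω² cosθ (ω constant).
|a| = rω²|cosθ| = 0.025·(158.2)²·|cos 21.1°| = 583.96 m/s².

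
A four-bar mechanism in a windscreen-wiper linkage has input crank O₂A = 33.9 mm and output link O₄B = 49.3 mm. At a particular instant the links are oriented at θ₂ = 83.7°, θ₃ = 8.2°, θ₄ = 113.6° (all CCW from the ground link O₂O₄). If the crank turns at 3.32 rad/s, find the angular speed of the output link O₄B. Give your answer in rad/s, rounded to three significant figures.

2.29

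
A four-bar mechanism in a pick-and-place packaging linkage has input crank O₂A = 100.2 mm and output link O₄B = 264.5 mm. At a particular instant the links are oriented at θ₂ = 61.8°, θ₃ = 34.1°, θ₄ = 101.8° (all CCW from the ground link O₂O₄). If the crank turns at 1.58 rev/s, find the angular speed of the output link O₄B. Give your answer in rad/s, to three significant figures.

1.89

ω₂ = 9.927 rad/s (from 1.58 rev/s).
Differentiating the loop-closure r₂e^{iθ₂}+r₃e^{iθ₃}=r₁+r₄e^{iθ₄} gives r₂ω₂e^{iθ₂}+r₃ω₃e^{iθ₃}=r₄ω₄e^{iθ₄}.
Eliminating the other unknown: ω₄ = r₂ω₂ sin(θ₂−θ₃) / [r₄ sin(θ₄−θ₃)].
Numerator sine = +0.46484; denominator sine = +0.92521.
Result = 0.1002·9.927·(+0.46484) / (0.2645·(+0.92521)) = +1.8895 rad/s; magnitude 1.8895 rad/s.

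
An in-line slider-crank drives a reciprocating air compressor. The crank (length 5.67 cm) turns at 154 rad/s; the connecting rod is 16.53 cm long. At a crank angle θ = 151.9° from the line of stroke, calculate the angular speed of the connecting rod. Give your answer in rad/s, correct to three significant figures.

ω = 154 rad/s
The rod makes angle φ with the slider axis where L sinφ = r sinθ; differentiating, L cosφ·φ̇ = r ω cosθ.
L cosφ = √(L² − r² sin²θ) = 0.16313 m.
|ω_rod| = r ω |cosθ| / √(L² − r² sin²θ) = 0.0567·154·0.88213/0.16313 = 47.218 rad/s.

47.2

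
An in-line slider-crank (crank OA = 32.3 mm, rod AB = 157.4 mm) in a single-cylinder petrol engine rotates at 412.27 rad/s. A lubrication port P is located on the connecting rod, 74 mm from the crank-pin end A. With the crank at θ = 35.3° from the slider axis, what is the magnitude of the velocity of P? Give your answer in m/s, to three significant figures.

10.1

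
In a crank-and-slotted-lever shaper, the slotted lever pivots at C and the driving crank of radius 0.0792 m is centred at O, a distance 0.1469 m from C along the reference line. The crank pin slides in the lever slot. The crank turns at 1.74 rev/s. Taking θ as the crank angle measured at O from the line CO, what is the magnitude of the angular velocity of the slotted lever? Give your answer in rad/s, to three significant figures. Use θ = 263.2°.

2.13

ω = 10.93 rad/s (from 1.74 rev/s).
Crank pin A relative to C: A = (d + r cosθ, r sinθ); lever angle φ = atan2(r sinθ, d + r cosθ).
Differentiating tanφ: φ̇ = rω(d cosθ + r)/(d² + r² + 2dr cosθ).
d² + r² + 2dr cosθ = |CA|² = 0.0250971 m²;  d cosθ + r = +0.061806 m.
|ω_lever| = |0.0792·10.93·+0.061806| / 0.0250971 = 2.1324 rad/s.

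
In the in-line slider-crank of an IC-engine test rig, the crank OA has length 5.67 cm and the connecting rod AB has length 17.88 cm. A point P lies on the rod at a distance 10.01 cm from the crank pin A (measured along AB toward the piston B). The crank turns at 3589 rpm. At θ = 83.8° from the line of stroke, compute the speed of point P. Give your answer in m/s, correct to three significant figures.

21.6

ω = 375.8 rad/s.  Crank-pin speed |V_A| = rω = 21.31 m/s, perpendicular to OA.
Rod angle: sinφ = −(r/L) sinθ ⇒ φ = -18.376°; ω_rod = −rω cosθ/√(L²−r²sin²θ) = -13.563 rad/s.
V_P = V_A + ω_rod × AP, with AP = 0.1001 m along the rod.
Components: V_Px = −rω sinθ − a·ω_rod·sinφ = -21.613 m/s;  V_Py = rω cosθ + a·ω_rod·cosφ = +1.013 m/s.
|V_P| = √(V_Px² + V_Py²) = 21.637 m/s.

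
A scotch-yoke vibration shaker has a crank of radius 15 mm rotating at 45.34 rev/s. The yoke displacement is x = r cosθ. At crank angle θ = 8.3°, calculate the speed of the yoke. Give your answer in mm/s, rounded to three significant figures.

ω = 284.9 rad/s (from 45.34 rev/s).
x = r cosθ ⇒ ẋ = −rω sinθ.
|v| = rω|sinθ| = 0.015·284.9·|sin 8.3°| = 0.61686 m/s = 616.86 mm/s.

617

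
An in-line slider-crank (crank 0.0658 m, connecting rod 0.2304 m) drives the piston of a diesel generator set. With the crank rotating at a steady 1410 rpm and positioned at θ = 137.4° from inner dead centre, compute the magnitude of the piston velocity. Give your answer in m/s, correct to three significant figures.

ω = 2π·1410/60 = 147.7 rad/s
For an in-line slider-crank, x = r cosθ + √(L² − r² sin²θ), so v = −rω sinθ·[1 + r cosθ/√(L² − r² sin²θ)].
With r = 0.0658 m, L = 0.2304 m, θ = 137.4°: √(L² − r² sin²θ) = 0.22605 m.
v = −0.0658·147.7·0.67688·[1 + 0.0658·-0.73610/0.22605] = -5.1673 m/s.
|v| = 5.1673 m/s.

5.17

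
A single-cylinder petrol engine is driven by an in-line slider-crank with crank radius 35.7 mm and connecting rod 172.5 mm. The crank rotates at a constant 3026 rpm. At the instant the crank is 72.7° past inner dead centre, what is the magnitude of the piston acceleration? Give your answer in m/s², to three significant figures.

446

ω = 2π·3026/60 = 316.9 rad/s
x(θ) = r cosθ + √(L² − r² sin²θ); with ω constant, a = ω²·d²x/dθ².
d²x/dθ² = −r cosθ − r²(cos2θ)/√u − r⁴ sin²2θ/(4u^{3/2}),  u = L² − r² sin²θ = 0.0285945 m².
Substituting r = 0.0357 m, L = 0.1725 m, θ = 72.7°: d²x/dθ² = -0.0044394 m.
a = ω²·d²x/dθ² = (316.9)²·(-0.0044394) = -445.78 m/s²;  |a| = 445.78 m/s².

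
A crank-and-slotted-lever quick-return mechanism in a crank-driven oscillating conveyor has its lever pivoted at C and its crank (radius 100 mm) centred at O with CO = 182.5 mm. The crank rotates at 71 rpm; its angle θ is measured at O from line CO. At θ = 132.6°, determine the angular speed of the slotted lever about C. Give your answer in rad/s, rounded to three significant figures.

0.941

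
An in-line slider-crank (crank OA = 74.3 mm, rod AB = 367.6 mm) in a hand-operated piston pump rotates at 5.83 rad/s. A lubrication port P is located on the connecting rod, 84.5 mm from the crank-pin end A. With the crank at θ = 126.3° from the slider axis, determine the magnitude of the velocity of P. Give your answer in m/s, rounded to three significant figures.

ω = 5.83 rad/s.  Crank-pin speed |V_A| = rω = 0.43317 m/s, perpendicular to OA.
Rod angle: sinφ = −(r/L) sinθ ⇒ φ = -9.375°; ω_rod = −rω cosθ/√(L²−r²sin²θ) = +0.70705 rad/s.
V_P = V_A + ω_rod × AP, with AP = 0.0845 m along the rod.
Components: V_Px = −rω sinθ − a·ω_rod·sinφ = -0.33937 m/s;  V_Py = rω cosθ + a·ω_rod·cosφ = -0.19749 m/s.
|V_P| = √(V_Px² + V_Py²) = 0.39265 m/s.

0.393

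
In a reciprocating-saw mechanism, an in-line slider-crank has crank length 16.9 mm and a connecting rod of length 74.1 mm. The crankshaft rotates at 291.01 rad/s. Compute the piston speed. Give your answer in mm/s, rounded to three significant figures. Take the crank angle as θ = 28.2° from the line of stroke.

ω = 291 rad/s
For an in-line slider-crank, x = r cosθ + √(L² − r² sin²θ), so v = −rω sinθ·[1 + r cosθ/√(L² − r² sin²θ)].
With r = 0.0169 m, L = 0.0741 m, θ = 28.2°: √(L² − r² sin²θ) = 0.073668 m.
v = −0.0169·291·0.47255·[1 + 0.0169·0.88130/0.073668] = -2.7939 m/s.
|v| = 2.7939 m/s = 2793.9 mm/s.

2790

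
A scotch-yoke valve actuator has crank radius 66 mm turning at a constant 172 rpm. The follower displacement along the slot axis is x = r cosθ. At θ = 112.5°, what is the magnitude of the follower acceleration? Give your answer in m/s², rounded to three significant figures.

ω = 18.01 rad/s (from 172 rpm).
x = r cosθ ⇒ ẍ = −rω² cosθ (ω constant).
|a| = rω²|cosθ| = 0.066·(18.01)²·|cos 112.5°| = 8.194 m/s².

8.19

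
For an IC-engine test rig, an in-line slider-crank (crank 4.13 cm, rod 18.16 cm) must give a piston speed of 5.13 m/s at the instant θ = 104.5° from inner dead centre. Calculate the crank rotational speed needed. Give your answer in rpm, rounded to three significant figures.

1300

For an in-line slider-crank, |v_piston| = rω|sinθ|·[1 + r cosθ/√(L² − r² sin²θ)].
With r = 0.0413 m, L = 0.1816 m, θ = 104.5°: the bracketed kinematic factor |dx/dθ| = 0.03765 m.
ω = v/|dx/dθ| = 5.13/0.03765 = 136.25 rad/s.
N = 60ω/(2π) = 1301.1 rpm.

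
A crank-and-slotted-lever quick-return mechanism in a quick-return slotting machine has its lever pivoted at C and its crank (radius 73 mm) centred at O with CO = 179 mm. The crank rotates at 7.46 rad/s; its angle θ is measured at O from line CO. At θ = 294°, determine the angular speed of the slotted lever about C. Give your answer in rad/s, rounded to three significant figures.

ω = 7.46 rad/s
Crank pin A relative to C: A = (d + r cosθ, r sinθ); lever angle φ = atan2(r sinθ, d + r cosθ).
Differentiating tanφ: φ̇ = rω(d cosθ + r)/(d² + r² + 2dr cosθ).
d² + r² + 2dr cosθ = |CA|² = 0.0479997 m²;  d cosθ + r = +0.14581 m.
|ω_lever| = |0.073·7.46·+0.14581| / 0.0479997 = 1.6542 rad/s.

1.65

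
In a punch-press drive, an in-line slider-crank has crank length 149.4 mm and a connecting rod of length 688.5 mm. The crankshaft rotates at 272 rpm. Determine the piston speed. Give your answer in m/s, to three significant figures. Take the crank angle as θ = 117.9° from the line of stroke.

ω = 2π·272/60 = 28.48 rad/s
For an in-line slider-crank, x = r cosθ + √(L² − r² sin²θ), so v = −rω sinθ·[1 + r cosθ/√(L² − r² sin²θ)].
With r = 0.1494 m, L = 0.6885 m, θ = 117.9°: √(L² − r² sin²θ) = 0.67572 m.
v = −0.1494·28.48·0.88377·[1 + 0.1494·-0.46793/0.67572] = -3.3718 m/s.
|v| = 3.3718 m/s.

3.37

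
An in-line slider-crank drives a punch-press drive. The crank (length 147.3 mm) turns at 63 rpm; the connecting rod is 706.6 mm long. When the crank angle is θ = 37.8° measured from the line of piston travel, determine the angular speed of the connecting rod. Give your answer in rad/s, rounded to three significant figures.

ω = 6.597 rad/s (converted from 63 rpm).
The rod makes angle φ with the slider axis where L sinφ = r sinθ; differentiating, L cosφ·φ̇ = r ω cosθ.
L cosφ = √(L² − r² sin²θ) = 0.70081 m.
|ω_rod| = r ω |cosθ| / √(L² − r² sin²θ) = 0.1473·6.597·0.79016/0.70081 = 1.0957 rad/s.

1.10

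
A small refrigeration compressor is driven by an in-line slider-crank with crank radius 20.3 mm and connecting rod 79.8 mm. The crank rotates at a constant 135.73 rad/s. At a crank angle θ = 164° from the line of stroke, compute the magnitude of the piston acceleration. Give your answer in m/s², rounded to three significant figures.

ω = 135.7 rad/s
x(θ) = r cosθ + √(L² − r² sin²θ); with ω constant, a = ω²·d²x/dθ².
d²x/dθ² = −r cosθ − r²(cos2θ)/√u − r⁴ sin²2θ/(4u^{3/2}),  u = L² − r² sin²θ = 0.00633673 m².
Substituting r = 0.0203 m, L = 0.0798 m, θ = 164°: d²x/dθ² = +0.0151 m.
a = ω²·d²x/dθ² = (135.7)²·(+0.0151) = +278.18 m/s²;  |a| = 278.18 m/s².

278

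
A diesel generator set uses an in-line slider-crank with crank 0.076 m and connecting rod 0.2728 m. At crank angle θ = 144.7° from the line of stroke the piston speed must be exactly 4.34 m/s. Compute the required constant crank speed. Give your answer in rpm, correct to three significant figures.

For an in-line slider-crank, |v_piston| = rω|sinθ|·[1 + r cosθ/√(L² − r² sin²θ)].
With r = 0.076 m, L = 0.2728 m, θ = 144.7°: the bracketed kinematic factor |dx/dθ| = 0.0338 m.
ω = v/|dx/dθ| = 4.34/0.0338 = 128.4 rad/s.
N = 60ω/(2π) = 1226.2 rpm.

1230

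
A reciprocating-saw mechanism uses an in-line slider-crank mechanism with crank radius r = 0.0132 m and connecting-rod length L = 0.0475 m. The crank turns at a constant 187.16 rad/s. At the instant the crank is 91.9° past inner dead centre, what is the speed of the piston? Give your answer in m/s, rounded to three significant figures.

ω = 187.2 rad/s
For an in-line slider-crank, x = r cosθ + √(L² − r² sin²θ), so v = −rω sinθ·[1 + r cosθ/√(L² − r² sin²θ)].
With r = 0.0132 m, L = 0.0475 m, θ = 91.9°: √(L² − r² sin²θ) = 0.045631 m.
v = −0.0132·187.2·0.99945·[1 + 0.0132·-0.03316/0.045631] = -2.4455 m/s.
|v| = 2.4455 m/s.

2.45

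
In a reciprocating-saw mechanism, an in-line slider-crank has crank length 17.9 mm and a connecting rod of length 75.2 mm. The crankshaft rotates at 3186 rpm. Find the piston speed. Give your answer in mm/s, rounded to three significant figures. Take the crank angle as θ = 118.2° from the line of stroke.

4660

ω = 2π·3186/60 = 333.6 rad/s
For an in-line slider-crank, x = r cosθ + √(L² − r² sin²θ), so v = −rω sinθ·[1 + r cosθ/√(L² − r² sin²θ)].
With r = 0.0179 m, L = 0.0752 m, θ = 118.2°: √(L² − r² sin²θ) = 0.073527 m.
v = −0.0179·333.6·0.88130·[1 + 0.0179·-0.47255/0.073527] = -4.6577 m/s.
|v| = 4.6577 m/s = 4657.7 mm/s.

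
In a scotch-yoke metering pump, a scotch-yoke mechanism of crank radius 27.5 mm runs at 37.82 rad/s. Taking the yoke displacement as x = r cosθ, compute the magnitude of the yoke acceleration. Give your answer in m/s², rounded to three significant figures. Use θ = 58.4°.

ω = 37.82 rad/s
x = r cosθ ⇒ ẍ = −rω² cosθ (ω constant).
|a| = rω²|cosθ| = 0.0275·(37.82)²·|cos 58.4°| = 20.611 m/s².

20.6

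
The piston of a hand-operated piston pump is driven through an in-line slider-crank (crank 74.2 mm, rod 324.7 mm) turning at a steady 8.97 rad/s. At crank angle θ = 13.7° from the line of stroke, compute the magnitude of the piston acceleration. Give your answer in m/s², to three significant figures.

ω = 8.97 rad/s
x(θ) = r cosθ + √(L² − r² sin²θ); with ω constant, a = ω²·d²x/dθ².
d²x/dθ² = −r cosθ − r²(cos2θ)/√u − r⁴ sin²2θ/(4u^{3/2}),  u = L² − r² sin²θ = 0.105121 m².
Substituting r = 0.0742 m, L = 0.3247 m, θ = 13.7°: d²x/dθ² = -0.087212 m.
a = ω²·d²x/dθ² = (8.97)²·(-0.087212) = -7.0172 m/s²;  |a| = 7.0172 m/s².

7.02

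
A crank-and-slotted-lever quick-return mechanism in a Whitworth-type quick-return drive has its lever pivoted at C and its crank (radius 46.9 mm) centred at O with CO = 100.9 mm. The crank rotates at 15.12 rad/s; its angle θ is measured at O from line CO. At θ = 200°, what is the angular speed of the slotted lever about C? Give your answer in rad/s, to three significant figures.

ω = 15.12 rad/s
Crank pin A relative to C: A = (d + r cosθ, r sinθ); lever angle φ = atan2(r sinθ, d + r cosθ).
Differentiating tanφ: φ̇ = rω(d cosθ + r)/(d² + r² + 2dr cosθ).
d² + r² + 2dr cosθ = |CA|² = 0.00348677 m²;  d cosθ + r = -0.047915 m.
|ω_lever| = |0.0469·15.12·-0.047915| / 0.00348677 = 9.7448 rad/s.

9.74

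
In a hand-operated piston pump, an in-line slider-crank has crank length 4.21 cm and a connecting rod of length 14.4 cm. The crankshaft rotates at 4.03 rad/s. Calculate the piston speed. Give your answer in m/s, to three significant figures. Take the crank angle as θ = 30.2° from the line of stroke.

ω = 4.03 rad/s
For an in-line slider-crank, x = r cosθ + √(L² − r² sin²θ), so v = −rω sinθ·[1 + r cosθ/√(L² − r² sin²θ)].
With r = 0.0421 m, L = 0.144 m, θ = 30.2°: √(L² − r² sin²θ) = 0.14243 m.
v = −0.0421·4.03·0.50302·[1 + 0.0421·0.86427/0.14243] = -0.10715 m/s.
|v| = 0.10715 m/s.

0.107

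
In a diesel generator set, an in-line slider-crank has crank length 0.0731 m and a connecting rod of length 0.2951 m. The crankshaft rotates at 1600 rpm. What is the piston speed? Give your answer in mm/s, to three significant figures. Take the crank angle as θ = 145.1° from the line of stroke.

ω = 2π·1600/60 = 167.6 rad/s
For an in-line slider-crank, x = r cosθ + √(L² − r² sin²θ), so v = −rω sinθ·[1 + r cosθ/√(L² − r² sin²θ)].
With r = 0.0731 m, L = 0.2951 m, θ = 145.1°: √(L² − r² sin²θ) = 0.29212 m.
v = −0.0731·167.6·0.57215·[1 + 0.0731·-0.82015/0.29212] = -5.5694 m/s.
|v| = 5.5694 m/s = 5569.4 mm/s.

5570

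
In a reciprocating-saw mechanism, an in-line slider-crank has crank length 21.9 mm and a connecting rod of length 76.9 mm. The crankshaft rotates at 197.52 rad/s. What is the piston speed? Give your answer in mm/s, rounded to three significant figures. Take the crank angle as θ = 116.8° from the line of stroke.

3350

ω = 197.5 rad/s
For an in-line slider-crank, x = r cosθ + √(L² − r² sin²θ), so v = −rω sinθ·[1 + r cosθ/√(L² − r² sin²θ)].
With r = 0.0219 m, L = 0.0769 m, θ = 116.8°: √(L² − r² sin²θ) = 0.074374 m.
v = −0.0219·197.5·0.89259·[1 + 0.0219·-0.45088/0.074374] = -3.3484 m/s.
|v| = 3.3484 m/s = 3348.4 mm/s.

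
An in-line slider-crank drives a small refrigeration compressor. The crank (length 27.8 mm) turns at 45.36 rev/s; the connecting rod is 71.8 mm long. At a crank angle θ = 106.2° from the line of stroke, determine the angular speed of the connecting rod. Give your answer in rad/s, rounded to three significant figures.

ω = 285 rad/s (converted from 45.36 rev/s).
The rod makes angle φ with the slider axis where L sinφ = r sinθ; differentiating, L cosφ·φ̇ = r ω cosθ.
L cosφ = √(L² − r² sin²θ) = 0.066652 m.
|ω_rod| = r ω |cosθ| / √(L² − r² sin²θ) = 0.0278·285·0.27899/0.066652 = 33.164 rad/s.

33.2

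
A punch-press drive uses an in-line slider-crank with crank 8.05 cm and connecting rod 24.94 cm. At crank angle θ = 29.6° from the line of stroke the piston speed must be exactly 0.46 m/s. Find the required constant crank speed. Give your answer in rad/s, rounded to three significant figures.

For an in-line slider-crank, |v_piston| = rω|sinθ|·[1 + r cosθ/√(L² − r² sin²θ)].
With r = 0.0805 m, L = 0.2494 m, θ = 29.6°: the bracketed kinematic factor |dx/dθ| = 0.051066 m.
ω = v/|dx/dθ| = 0.46/0.051066 = 9.0079 rad/s.

9.01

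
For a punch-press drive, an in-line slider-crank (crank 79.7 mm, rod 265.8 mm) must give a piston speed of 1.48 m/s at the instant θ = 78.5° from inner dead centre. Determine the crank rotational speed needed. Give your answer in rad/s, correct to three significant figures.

17.8

For an in-line slider-crank, |v_piston| = rω|sinθ|·[1 + r cosθ/√(L² − r² sin²θ)].
With r = 0.0797 m, L = 0.2658 m, θ = 78.5°: the bracketed kinematic factor |dx/dθ| = 0.082984 m.
ω = v/|dx/dθ| = 1.48/0.082984 = 17.835 rad/s.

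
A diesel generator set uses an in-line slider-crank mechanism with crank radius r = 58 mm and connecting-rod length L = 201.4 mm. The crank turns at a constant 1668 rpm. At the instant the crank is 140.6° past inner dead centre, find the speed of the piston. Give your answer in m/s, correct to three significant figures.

ω = 2π·1668/60 = 174.7 rad/s
For an in-line slider-crank, x = r cosθ + √(L² − r² sin²θ), so v = −rω sinθ·[1 + r cosθ/√(L² − r² sin²θ)].
With r = 0.058 m, L = 0.2014 m, θ = 140.6°: √(L² − r² sin²θ) = 0.19801 m.
v = −0.058·174.7·0.63473·[1 + 0.058·-0.77273/0.19801] = -4.9749 m/s.
|v| = 4.9749 m/s.

4.97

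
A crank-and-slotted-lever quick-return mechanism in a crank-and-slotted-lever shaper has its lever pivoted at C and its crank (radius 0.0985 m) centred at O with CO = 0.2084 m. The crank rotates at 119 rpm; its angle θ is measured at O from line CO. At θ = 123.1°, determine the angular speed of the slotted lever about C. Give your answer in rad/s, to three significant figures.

0.612

ω = 12.46 rad/s (from 119 rpm).
Crank pin A relative to C: A = (d + r cosθ, r sinθ); lever angle φ = atan2(r sinθ, d + r cosθ).
Differentiating tanφ: φ̇ = rω(d cosθ + r)/(d² + r² + 2dr cosθ).
d² + r² + 2dr cosθ = |CA|² = 0.0307127 m²;  d cosθ + r = -0.015308 m.
|ω_lever| = |0.0985·12.46·-0.015308| / 0.0307127 = 0.61179 rad/s.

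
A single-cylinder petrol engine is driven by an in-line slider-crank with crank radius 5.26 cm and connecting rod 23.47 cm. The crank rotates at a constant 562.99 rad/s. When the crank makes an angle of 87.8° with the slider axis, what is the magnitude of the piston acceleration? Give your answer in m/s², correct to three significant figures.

ω = 563 rad/s
x(θ) = r cosθ + √(L² − r² sin²θ); with ω constant, a = ω²·d²x/dθ².
d²x/dθ² = −r cosθ − r²(cos2θ)/√u − r⁴ sin²2θ/(4u^{3/2}),  u = L² − r² sin²θ = 0.0523214 m².
Substituting r = 0.0526 m, L = 0.2347 m, θ = 87.8°: d²x/dθ² = +0.01004 m.
a = ω²·d²x/dθ² = (563)²·(+0.01004) = +3182.2 m/s²;  |a| = 3182.2 m/s².

3180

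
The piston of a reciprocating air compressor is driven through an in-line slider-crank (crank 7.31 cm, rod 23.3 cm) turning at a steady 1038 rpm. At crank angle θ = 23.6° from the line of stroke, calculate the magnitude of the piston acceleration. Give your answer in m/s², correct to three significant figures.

981

ω = 2π·1038/60 = 108.7 rad/s
x(θ) = r cosθ + √(L² − r² sin²θ); with ω constant, a = ω²·d²x/dθ².
d²x/dθ² = −r cosθ − r²(cos2θ)/√u − r⁴ sin²2θ/(4u^{3/2}),  u = L² − r² sin²θ = 0.0534325 m².
Substituting r = 0.0731 m, L = 0.233 m, θ = 23.6°: d²x/dθ² = -0.083004 m.
a = ω²·d²x/dθ² = (108.7)²·(-0.083004) = -980.73 m/s²;  |a| = 980.73 m/s².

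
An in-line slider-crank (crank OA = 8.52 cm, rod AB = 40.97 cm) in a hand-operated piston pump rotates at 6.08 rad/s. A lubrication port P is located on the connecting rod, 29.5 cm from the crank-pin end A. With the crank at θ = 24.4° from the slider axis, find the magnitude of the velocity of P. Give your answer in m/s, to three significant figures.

0.277

ω = 6.08 rad/s.  Crank-pin speed |V_A| = rω = 0.51802 m/s, perpendicular to OA.
Rod angle: sinφ = −(r/L) sinθ ⇒ φ = -4.928°; ω_rod = −rω cosθ/√(L²−r²sin²θ) = -1.1557 rad/s.
V_P = V_A + ω_rod × AP, with AP = 0.295 m along the rod.
Components: V_Px = −rω sinθ − a·ω_rod·sinφ = -0.24328 m/s;  V_Py = rω cosθ + a·ω_rod·cosφ = +0.13207 m/s.
|V_P| = √(V_Px² + V_Py²) = 0.27682 m/s.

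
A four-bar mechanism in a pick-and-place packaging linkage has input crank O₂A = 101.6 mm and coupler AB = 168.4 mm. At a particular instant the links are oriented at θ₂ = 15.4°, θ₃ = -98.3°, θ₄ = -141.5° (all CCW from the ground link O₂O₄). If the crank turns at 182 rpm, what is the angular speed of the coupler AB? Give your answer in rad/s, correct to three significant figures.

ω₂ = 19.06 rad/s (from 182 rpm).
Differentiating the loop-closure r₂e^{iθ₂}+r₃e^{iθ₃}=r₁+r₄e^{iθ₄} gives r₂ω₂e^{iθ₂}+r₃ω₃e^{iθ₃}=r₄ω₄e^{iθ₄}.
Eliminating the other unknown: ω₃ = r₂ω₂ sin(θ₄−θ₂) / [r₃ sin(θ₃−θ₄)].
Numerator sine = -0.39234; denominator sine = +0.68455.
Result = 0.1016·19.06·(-0.39234) / (0.1684·(+0.68455)) = -6.5903 rad/s; magnitude 6.5903 rad/s.

6.59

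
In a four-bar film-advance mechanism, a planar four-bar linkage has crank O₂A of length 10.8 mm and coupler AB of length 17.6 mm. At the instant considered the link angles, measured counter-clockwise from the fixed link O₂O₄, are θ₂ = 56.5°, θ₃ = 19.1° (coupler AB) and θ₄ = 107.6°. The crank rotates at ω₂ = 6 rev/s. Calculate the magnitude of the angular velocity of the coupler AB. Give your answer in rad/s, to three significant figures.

18.0

ω₂ = 37.7 rad/s (from 6 rev/s).
Differentiating the loop-closure r₂e^{iθ₂}+r₃e^{iθ₃}=r₁+r₄e^{iθ₄} gives r₂ω₂e^{iθ₂}+r₃ω₃e^{iθ₃}=r₄ω₄e^{iθ₄}.
Eliminating the other unknown: ω₃ = r₂ω₂ sin(θ₄−θ₂) / [r₃ sin(θ₃−θ₄)].
Numerator sine = +0.77824; denominator sine = -0.99966.
Result = 0.0108·37.7·(+0.77824) / (0.0176·(-0.99966)) = -18.01 rad/s; magnitude 18.01 rad/s.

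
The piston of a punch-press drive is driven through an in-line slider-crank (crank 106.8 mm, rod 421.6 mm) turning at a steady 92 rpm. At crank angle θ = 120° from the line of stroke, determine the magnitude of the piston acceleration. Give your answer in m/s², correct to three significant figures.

ω = 2π·92/60 = 9.634 rad/s
x(θ) = r cosθ + √(L² − r² sin²θ); with ω constant, a = ω²·d²x/dθ².
d²x/dθ² = −r cosθ − r²(cos2θ)/√u − r⁴ sin²2θ/(4u^{3/2}),  u = L² − r² sin²θ = 0.169192 m².
Substituting r = 0.1068 m, L = 0.4216 m, θ = 120°: d²x/dθ² = +0.066915 m.
a = ω²·d²x/dθ² = (9.634)²·(+0.066915) = +6.2109 m/s²;  |a| = 6.2109 m/s².

6.21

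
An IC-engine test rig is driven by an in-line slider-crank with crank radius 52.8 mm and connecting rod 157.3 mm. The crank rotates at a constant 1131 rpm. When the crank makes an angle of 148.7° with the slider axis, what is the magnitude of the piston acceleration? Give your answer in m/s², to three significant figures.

ω = 2π·1131/60 = 118.4 rad/s
x(θ) = r cosθ + √(L² − r² sin²θ); with ω constant, a = ω²·d²x/dθ².
d²x/dθ² = −r cosθ − r²(cos2θ)/√u − r⁴ sin²2θ/(4u^{3/2}),  u = L² − r² sin²θ = 0.0239909 m².
Substituting r = 0.0528 m, L = 0.1573 m, θ = 148.7°: d²x/dθ² = +0.03642 m.
a = ω²·d²x/dθ² = (118.4)²·(+0.03642) = +510.89 m/s²;  |a| = 510.89 m/s².

511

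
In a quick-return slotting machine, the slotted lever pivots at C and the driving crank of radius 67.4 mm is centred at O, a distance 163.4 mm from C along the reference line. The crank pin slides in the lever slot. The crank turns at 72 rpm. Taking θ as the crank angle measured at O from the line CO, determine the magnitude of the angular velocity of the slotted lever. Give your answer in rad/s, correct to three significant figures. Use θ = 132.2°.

ω = 7.54 rad/s (from 72 rpm).
Crank pin A relative to C: A = (d + r cosθ, r sinθ); lever angle φ = atan2(r sinθ, d + r cosθ).
Differentiating tanφ: φ̇ = rω(d cosθ + r)/(d² + r² + 2dr cosθ).
d² + r² + 2dr cosθ = |CA|² = 0.0164468 m²;  d cosθ + r = -0.042359 m.
|ω_lever| = |0.0674·7.54·-0.042359| / 0.0164468 = 1.3088 rad/s.

1.31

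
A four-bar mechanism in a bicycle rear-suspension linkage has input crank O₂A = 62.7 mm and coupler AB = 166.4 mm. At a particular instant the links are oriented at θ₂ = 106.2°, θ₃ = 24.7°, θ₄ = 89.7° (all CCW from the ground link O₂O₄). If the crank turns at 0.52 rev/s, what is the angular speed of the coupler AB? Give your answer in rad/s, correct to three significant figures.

ω₂ = 3.267 rad/s (from 0.52 rev/s).
Differentiating the loop-closure r₂e^{iθ₂}+r₃e^{iθ₃}=r₁+r₄e^{iθ₄} gives r₂ω₂e^{iθ₂}+r₃ω₃e^{iθ₃}=r₄ω₄e^{iθ₄}.
Eliminating the other unknown: ω₃ = r₂ω₂ sin(θ₄−θ₂) / [r₃ sin(θ₃−θ₄)].
Numerator sine = -0.28402; denominator sine = -0.90631.
Result = 0.0627·3.267·(-0.28402) / (0.1664·(-0.90631)) = +0.3858 rad/s; magnitude 0.3858 rad/s.

0.386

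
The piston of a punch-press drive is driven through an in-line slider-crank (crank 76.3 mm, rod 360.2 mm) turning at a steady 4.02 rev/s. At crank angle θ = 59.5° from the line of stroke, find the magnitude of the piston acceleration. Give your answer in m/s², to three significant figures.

ω = 2π·4.02 = 25.26 rad/s
x(θ) = r cosθ + √(L² − r² sin²θ); with ω constant, a = ω²·d²x/dθ².
d²x/dθ² = −r cosθ − r²(cos2θ)/√u − r⁴ sin²2θ/(4u^{3/2}),  u = L² − r² sin²θ = 0.125422 m².
Substituting r = 0.0763 m, L = 0.3602 m, θ = 59.5°: d²x/dθ² = -0.030902 m.
a = ω²·d²x/dθ² = (25.26)²·(-0.030902) = -19.715 m/s²;  |a| = 19.715 m/s².

19.7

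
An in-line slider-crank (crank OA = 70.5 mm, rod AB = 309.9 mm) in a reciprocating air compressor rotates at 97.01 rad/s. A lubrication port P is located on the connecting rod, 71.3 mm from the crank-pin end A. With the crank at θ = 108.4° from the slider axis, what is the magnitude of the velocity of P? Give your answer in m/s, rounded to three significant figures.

ω = 97.01 rad/s.  Crank-pin speed |V_A| = rω = 6.8392 m/s, perpendicular to OA.
Rod angle: sinφ = −(r/L) sinθ ⇒ φ = -12.466°; ω_rod = −rω cosθ/√(L²−r²sin²θ) = +7.1343 rad/s.
V_P = V_A + ω_rod × AP, with AP = 0.0713 m along the rod.
Components: V_Px = −rω sinθ − a·ω_rod·sinφ = -6.3798 m/s;  V_Py = rω cosθ + a·ω_rod·cosφ = -1.6621 m/s.
|V_P| = √(V_Px² + V_Py²) = 6.5927 m/s.

6.59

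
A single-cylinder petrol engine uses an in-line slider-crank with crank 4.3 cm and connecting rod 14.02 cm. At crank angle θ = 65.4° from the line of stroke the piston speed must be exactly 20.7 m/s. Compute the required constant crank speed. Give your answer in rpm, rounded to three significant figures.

4460

For an in-line slider-crank, |v_piston| = rω|sinθ|·[1 + r cosθ/√(L² − r² sin²θ)].
With r = 0.043 m, L = 0.1402 m, θ = 65.4°: the bracketed kinematic factor |dx/dθ| = 0.044295 m.
ω = v/|dx/dθ| = 20.7/0.044295 = 467.32 rad/s.
N = 60ω/(2π) = 4462.6 rpm.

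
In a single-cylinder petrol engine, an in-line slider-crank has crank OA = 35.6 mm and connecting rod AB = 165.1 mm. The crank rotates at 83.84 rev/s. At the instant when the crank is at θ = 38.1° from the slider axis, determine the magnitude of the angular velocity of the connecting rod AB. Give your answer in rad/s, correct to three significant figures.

ω = 526.8 rad/s (converted from 83.84 rev/s).
The rod makes angle φ with the slider axis where L sinφ = r sinθ; differentiating, L cosφ·φ̇ = r ω cosθ.
L cosφ = √(L² − r² sin²θ) = 0.16363 m.
|ω_rod| = r ω |cosθ| / √(L² − r² sin²θ) = 0.0356·526.8·0.78694/0.16363 = 90.189 rad/s.

90.2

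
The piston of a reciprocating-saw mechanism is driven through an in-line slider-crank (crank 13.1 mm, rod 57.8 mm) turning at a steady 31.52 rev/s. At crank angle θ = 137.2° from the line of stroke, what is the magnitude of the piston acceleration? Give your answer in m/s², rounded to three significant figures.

366

ω = 2π·31.5 = 198 rad/s
x(θ) = r cosθ + √(L² − r² sin²θ); with ω constant, a = ω²·d²x/dθ².
d²x/dθ² = −r cosθ − r²(cos2θ)/√u − r⁴ sin²2θ/(4u^{3/2}),  u = L² − r² sin²θ = 0.00326162 m².
Substituting r = 0.0131 m, L = 0.0578 m, θ = 137.2°: d²x/dθ² = +0.009342 m.
a = ω²·d²x/dθ² = (198)²·(+0.009342) = +366.42 m/s²;  |a| = 366.42 m/s².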